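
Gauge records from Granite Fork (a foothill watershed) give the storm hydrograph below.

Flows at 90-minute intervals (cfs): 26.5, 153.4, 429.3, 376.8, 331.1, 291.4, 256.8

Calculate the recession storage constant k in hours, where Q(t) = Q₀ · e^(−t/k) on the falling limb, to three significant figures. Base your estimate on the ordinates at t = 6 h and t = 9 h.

On the falling limb, Q drops from 331.1 to 256.8 cfs between t = 6 h and t = 9 h (Δt = 3 h).
k = −Δt / ln(Q₂/Q₁) = −3 / ln(256.8/331.1) = 11.8 h.

k ≈ 11.8 h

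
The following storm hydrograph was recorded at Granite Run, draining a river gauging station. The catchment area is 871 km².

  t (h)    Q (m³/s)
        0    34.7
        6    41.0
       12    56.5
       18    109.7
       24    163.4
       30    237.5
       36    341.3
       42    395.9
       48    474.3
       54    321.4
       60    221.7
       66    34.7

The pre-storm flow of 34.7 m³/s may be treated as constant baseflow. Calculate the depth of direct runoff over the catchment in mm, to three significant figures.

Direct runoff: 0.0, 6.3, 21.8, 75.0, 128.7, 202.8, 306.6, 361.2, 439.6, 286.7, 187.0, 0.0 m³/s; ΣQ_DR = 2016 m³/s.
V = ΣQ_DR · Δt = 2016 × 21600 s = 4.354 × 10^7 m³.
Over A = 871 km², depth = V / A = 50.0 mm.

d ≈ 50.0 mm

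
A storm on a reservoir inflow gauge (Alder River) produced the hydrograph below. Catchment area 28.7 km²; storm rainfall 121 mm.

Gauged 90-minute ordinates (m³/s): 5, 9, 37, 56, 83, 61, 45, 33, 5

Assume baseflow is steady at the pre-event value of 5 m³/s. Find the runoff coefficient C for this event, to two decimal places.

C ≈ 0.45

ΣQ_DR = 289.0 m³/s; V = ΣQ_DR·Δt = 1.561 × 10^6 m³.
Runoff depth d = V / A = 54.38 mm.
C = d / P = 54.38 / 121 = 0.45.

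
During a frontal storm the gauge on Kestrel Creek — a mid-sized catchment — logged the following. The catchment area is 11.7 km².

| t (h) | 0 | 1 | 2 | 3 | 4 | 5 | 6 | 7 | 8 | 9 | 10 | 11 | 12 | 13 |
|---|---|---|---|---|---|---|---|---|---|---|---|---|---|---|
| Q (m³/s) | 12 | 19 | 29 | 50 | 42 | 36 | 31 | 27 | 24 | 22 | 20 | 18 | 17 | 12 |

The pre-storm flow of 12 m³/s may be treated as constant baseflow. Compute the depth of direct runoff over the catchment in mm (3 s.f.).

Direct runoff: 0.0, 7.0, 17.0, 38.0, 30.0, 24.0, 19.0, 15.0, 12.0, 10.0, 8.0, 6.0, 5.0, 0.0 m³/s; ΣQ_DR = 191.0 m³/s.
V = ΣQ_DR · Δt = 191.0 × 3600 s = 6.876 × 10^5 m³.
Over A = 11.7 km², depth = V / A = 58.8 mm.

d ≈ 58.8 mm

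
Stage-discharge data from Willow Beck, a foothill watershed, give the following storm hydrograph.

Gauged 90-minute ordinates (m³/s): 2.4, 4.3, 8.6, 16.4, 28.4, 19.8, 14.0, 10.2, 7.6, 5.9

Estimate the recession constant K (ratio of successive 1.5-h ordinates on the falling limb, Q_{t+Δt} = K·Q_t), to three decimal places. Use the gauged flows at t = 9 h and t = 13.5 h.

Using the recession-limb readings at t = 9 h and t = 13.5 h: Q falls from 14.0 to 5.9 m³/s over 3 intervals.
K = (Q₂/Q₁)^(1/3) = (5.9/14.0)^(1/3) = 0.750.

K ≈ 0.750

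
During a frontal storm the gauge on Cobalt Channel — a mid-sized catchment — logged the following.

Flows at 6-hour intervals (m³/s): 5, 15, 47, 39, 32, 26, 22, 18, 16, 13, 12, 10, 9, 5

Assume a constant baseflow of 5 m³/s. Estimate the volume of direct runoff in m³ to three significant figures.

Direct-runoff ordinates (Q − Q_b): 0.0, 10.0, 42.0, 34.0, 27.0, 21.0, 17.0, 13.0, 11.0, 8.0, 7.0, 5.0, 4.0, 0.0 m³/s.
ΣQ_DR = 199.0 m³/s.
With Δt = 6 h = 21600 s, V = ΣQ_DR · Δt = 199.0 × 21600 = 4.30 × 10^6 m³.

V ≈ 4.30 × 10^6 m³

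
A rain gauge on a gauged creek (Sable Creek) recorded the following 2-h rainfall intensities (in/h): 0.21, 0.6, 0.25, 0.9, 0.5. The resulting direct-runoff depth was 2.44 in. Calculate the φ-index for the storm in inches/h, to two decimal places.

φ ≈ 0.26 in/h

Only the 3 blocks with intensity above φ contribute runoff: 0.6, 0.9, 0.5 in/h.
Σ(I−φ)·Δt = d  ⇒  (0.6+0.9+0.5 − 3φ)·2 = 2.44
φ = (2.000 − 2.44/2) / 3 = 0.26 in/h.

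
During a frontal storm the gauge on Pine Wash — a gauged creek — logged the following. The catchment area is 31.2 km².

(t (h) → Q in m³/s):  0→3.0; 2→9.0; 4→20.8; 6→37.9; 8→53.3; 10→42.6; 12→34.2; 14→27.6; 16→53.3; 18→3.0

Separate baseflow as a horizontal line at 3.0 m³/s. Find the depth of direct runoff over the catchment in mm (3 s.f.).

Direct runoff: 0.0, 6.0, 17.8, 34.9, 50.3, 39.6, 31.2, 24.6, 50.3, 0.0 m³/s; ΣQ_DR = 254.7 m³/s.
V = ΣQ_DR · Δt = 254.7 × 7200 s = 1.834 × 10^6 m³.
Over A = 31.2 km², depth = V / A = 58.8 mm.

d ≈ 58.8 mm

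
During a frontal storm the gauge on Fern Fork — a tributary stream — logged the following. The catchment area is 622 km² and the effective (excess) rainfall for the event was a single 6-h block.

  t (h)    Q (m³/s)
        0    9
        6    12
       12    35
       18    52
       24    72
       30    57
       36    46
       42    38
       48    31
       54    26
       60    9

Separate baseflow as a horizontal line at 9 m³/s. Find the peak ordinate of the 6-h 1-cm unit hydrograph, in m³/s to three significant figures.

Direct runoff: 0.0, 3.0, 26.0, 43.0, 63.0, 48.0, 37.0, 29.0, 22.0, 17.0, 0.0 m³/s; ΣQ_DR = 288.0 m³/s, peak = 63.0 m³/s.
Runoff depth d = ΣQ_DR·Δt / A = 288.0 × 21600 / (622 km²) = 10.00 mm.
The 1-cm UH is the DRH scaled by (10 mm)/d, so U_p = 63.0 × 10/10.00 = 63.0 m³/s.

U_p ≈ 63.0 m³/s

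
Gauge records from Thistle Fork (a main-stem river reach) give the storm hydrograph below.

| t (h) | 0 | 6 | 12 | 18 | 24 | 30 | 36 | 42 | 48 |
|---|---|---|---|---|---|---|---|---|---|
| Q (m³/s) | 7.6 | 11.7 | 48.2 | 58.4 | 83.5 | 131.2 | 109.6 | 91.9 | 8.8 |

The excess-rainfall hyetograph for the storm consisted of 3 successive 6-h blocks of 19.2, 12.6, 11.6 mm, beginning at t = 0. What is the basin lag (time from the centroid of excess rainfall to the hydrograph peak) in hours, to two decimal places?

Centroid of excess rainfall: t_c = Σ P_i·t̄_i / ΣP_i = 7.9493 h (block centres at 3, 9, 15 h).
Hydrograph peak occurs at t = 30 h, so basin lag t_L = 30 − 7.9493 = 22.05 h.

t_L ≈ 22.05 h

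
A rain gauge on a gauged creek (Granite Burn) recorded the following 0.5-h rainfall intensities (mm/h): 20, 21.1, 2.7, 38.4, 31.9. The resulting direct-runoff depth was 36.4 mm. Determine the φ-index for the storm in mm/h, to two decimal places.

Only the 4 blocks with intensity above φ contribute runoff: 20, 21.1, 38.4, 31.9 mm/h.
Σ(I−φ)·Δt = d  ⇒  (20+21.1+38.4+31.9 − 4φ)·0.5 = 36.4
φ = (111.4 − 36.4/0.5) / 4 = 9.65 mm/h.

φ ≈ 9.65 mm/h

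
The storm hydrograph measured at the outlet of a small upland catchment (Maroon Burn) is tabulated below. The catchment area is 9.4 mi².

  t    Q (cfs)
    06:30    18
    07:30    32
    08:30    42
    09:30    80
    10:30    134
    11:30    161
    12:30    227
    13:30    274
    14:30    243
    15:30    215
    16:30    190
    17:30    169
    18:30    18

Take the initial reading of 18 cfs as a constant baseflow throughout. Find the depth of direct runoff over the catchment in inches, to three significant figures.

Direct runoff: 0.0, 14.0, 24.0, 62.0, 116.0, 143.0, 209.0, 256.0, 225.0, 197.0, 172.0, 151.0, 0.0 cfs; ΣQ_DR = 1569 cfs.
V = ΣQ_DR · Δt = 1569 × 3600 s = 5.648 × 10^6 ft³.
Over A = 9.4 mi², depth = V / A = 0.259 in.

d ≈ 0.259 in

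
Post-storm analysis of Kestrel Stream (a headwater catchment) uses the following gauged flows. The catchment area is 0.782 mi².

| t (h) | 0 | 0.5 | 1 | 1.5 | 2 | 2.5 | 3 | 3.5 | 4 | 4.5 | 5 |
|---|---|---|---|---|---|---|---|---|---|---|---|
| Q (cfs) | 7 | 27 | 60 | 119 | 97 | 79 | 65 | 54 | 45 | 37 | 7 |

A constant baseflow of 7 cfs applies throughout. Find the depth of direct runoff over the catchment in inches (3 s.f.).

Direct runoff: 0.0, 20.0, 53.0, 112.0, 90.0, 72.0, 58.0, 47.0, 38.0, 30.0, 0.0 cfs; ΣQ_DR = 520.0 cfs.
V = ΣQ_DR · Δt = 520.0 × 1800 s = 9.360 × 10^5 ft³.
Over A = 0.782 mi², depth = V / A = 0.515 in.

d ≈ 0.515 in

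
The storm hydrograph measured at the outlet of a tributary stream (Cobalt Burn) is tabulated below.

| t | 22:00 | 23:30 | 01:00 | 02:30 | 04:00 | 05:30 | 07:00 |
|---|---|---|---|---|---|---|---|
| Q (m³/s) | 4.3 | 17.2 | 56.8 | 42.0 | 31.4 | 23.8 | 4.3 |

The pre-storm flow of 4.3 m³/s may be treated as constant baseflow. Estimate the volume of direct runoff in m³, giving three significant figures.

Direct-runoff ordinates (Q − Q_b): 0.0, 12.9, 52.5, 37.7, 27.1, 19.5, 0.0 m³/s.
ΣQ_DR = 149.7 m³/s.
With Δt = 1.5 h = 5400 s, V = ΣQ_DR · Δt = 149.7 × 5400 = 8.08 × 10^5 m³.

V ≈ 8.08 × 10^5 m³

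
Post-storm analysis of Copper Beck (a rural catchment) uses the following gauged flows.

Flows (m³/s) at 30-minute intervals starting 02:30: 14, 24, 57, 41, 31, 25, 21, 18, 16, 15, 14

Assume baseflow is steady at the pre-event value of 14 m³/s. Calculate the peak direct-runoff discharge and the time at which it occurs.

Subtracting baseflow gives direct-runoff ordinates: 0.0, 10.0, 43.0, 27.0, 17.0, 11.0, 7.0, 4.0, 2.0, 1.0, 0.0 m³/s.
The maximum is 43.0 m³/s, occurring at the reading for t = 03:30.

Q_p = 43.0 m³/s at t = 03:30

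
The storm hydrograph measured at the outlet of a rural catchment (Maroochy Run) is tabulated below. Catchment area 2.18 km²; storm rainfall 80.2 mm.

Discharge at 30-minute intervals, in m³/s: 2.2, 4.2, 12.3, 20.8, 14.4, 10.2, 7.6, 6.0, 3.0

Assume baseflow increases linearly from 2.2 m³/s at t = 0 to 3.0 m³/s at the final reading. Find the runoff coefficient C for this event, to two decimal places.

ΣQ_DR = 57.30 m³/s; V = ΣQ_DR·Δt = 1.031 × 10^5 m³.
Runoff depth d = V / A = 47.31 mm.
C = d / P = 47.31 / 80.2 = 0.59.

C ≈ 0.59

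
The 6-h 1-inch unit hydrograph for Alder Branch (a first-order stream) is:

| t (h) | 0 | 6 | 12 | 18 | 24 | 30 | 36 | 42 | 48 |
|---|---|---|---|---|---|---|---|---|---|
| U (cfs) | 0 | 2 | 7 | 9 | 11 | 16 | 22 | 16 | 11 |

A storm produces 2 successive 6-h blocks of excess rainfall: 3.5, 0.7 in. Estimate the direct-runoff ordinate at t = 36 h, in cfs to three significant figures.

By discrete convolution, Q_j = Σ (P_i / 1 in) · U_{j−i}.
At t = 36 h (j=6): Q = (3.5/1)·22 + (0.7/1)·16 = 88.2 cfs.

Q ≈ 88.2 cfs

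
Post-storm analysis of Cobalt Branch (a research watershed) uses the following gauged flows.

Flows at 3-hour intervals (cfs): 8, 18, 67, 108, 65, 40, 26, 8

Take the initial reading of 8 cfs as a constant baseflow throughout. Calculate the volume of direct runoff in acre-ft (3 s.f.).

V ≈ 68.4 acre-ft

Direct-runoff ordinates (Q − Q_b): 0.0, 10.0, 59.0, 100.0, 57.0, 32.0, 18.0, 0.0 cfs.
ΣQ_DR = 276.0 cfs.
With Δt = 3 h = 10800 s, V = ΣQ_DR · Δt = 276.0 × 10800 = 2.98 × 10^6 ft³ = 68.4 acre-ft.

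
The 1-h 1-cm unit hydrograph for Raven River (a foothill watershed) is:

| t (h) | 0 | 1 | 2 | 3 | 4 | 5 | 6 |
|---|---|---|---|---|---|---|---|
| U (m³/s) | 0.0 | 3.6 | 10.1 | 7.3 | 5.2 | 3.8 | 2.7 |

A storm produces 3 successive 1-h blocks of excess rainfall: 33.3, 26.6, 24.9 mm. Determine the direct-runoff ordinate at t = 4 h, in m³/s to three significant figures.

By discrete convolution, Q_j = Σ (P_i / 10 mm) · U_{j−i}.
At t = 4 h (j=4): Q = (33.3/10)·5.2 + (26.6/10)·7.3 + (24.9/10)·10.1 = 61.9 m³/s.

Q ≈ 61.9 m³/s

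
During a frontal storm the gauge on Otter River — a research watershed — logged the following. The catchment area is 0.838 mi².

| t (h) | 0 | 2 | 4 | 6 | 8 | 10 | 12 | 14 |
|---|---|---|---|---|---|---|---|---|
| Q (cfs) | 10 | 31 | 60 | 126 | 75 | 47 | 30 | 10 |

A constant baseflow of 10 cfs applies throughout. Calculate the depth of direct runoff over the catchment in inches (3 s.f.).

Direct runoff: 0.0, 21.0, 50.0, 116.0, 65.0, 37.0, 20.0, 0.0 cfs; ΣQ_DR = 309.0 cfs.
V = ΣQ_DR · Δt = 309.0 × 7200 s = 2.225 × 10^6 ft³.
Over A = 0.838 mi², depth = V / A = 1.14 in.

d ≈ 1.14 in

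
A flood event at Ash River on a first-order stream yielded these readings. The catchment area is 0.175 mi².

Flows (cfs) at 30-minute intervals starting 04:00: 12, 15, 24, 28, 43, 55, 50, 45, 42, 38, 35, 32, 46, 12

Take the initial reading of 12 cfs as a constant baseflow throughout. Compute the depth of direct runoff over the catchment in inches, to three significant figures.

d ≈ 1.37 in

Direct runoff: 0.0, 3.0, 12.0, 16.0, 31.0, 43.0, 38.0, 33.0, 30.0, 26.0, 23.0, 20.0, 34.0, 0.0 cfs; ΣQ_DR = 309.0 cfs.
V = ΣQ_DR · Δt = 309.0 × 1800 s = 5.562 × 10^5 ft³.
Over A = 0.175 mi², depth = V / A = 1.37 in.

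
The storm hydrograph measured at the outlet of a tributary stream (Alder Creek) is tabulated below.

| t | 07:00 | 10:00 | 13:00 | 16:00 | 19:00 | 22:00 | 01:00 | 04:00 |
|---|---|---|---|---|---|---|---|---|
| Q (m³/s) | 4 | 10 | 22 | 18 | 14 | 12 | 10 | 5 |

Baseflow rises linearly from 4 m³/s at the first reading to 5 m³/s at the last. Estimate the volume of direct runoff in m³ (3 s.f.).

V ≈ 6.37 × 10^5 m³

Direct-runoff ordinates (Q − Q_b): 0.00, 5.86, 17.71, 13.57, 9.43, 7.29, 5.14, 0.00 m³/s.
ΣQ_DR = 59.00 m³/s.
With Δt = 3 h = 10800 s, V = ΣQ_DR · Δt = 59.00 × 10800 = 6.37 × 10^5 m³.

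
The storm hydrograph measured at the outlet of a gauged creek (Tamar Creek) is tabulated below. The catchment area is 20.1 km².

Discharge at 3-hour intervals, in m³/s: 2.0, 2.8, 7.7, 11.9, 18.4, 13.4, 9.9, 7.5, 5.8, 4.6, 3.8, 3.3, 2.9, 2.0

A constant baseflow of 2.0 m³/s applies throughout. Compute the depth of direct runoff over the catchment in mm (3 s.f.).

Direct runoff: 0.0, 0.8, 5.7, 9.9, 16.4, 11.4, 7.9, 5.5, 3.8, 2.6, 1.8, 1.3, 0.9, 0.0 m³/s; ΣQ_DR = 68.00 m³/s.
V = ΣQ_DR · Δt = 68.00 × 10800 s = 7.344 × 10^5 m³.
Over A = 20.1 km², depth = V / A = 36.5 mm.

d ≈ 36.5 mm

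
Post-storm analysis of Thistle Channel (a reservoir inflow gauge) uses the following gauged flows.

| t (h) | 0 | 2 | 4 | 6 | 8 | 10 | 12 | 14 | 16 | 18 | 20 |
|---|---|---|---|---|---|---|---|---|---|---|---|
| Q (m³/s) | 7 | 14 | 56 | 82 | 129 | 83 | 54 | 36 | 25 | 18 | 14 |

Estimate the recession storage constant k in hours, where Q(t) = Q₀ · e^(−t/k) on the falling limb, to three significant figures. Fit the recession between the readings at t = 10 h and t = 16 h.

k ≈ 5.00 h

On the falling limb, Q drops from 83 to 25 m³/s between t = 10 h and t = 16 h (Δt = 6 h).
k = −Δt / ln(Q₂/Q₁) = −6 / ln(25/83) = 5.00 h.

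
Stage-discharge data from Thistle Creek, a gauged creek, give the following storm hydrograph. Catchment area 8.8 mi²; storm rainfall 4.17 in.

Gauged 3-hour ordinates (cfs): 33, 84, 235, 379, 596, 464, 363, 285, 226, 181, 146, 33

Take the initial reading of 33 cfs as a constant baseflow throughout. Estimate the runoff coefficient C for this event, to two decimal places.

ΣQ_DR = 2629 cfs; V = ΣQ_DR·Δt = 2.839 × 10^7 ft³.
Runoff depth d = V / A = 1.389 in.
C = d / P = 1.389 / 4.17 = 0.33.

C ≈ 0.33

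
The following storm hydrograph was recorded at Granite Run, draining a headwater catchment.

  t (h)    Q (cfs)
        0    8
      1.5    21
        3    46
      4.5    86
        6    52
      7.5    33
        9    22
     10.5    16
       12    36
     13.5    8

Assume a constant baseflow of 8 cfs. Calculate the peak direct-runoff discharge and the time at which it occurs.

Subtracting baseflow gives direct-runoff ordinates: 0.0, 13.0, 38.0, 78.0, 44.0, 25.0, 14.0, 8.0, 28.0, 0.0 cfs.
The maximum is 78.0 cfs, occurring at the reading for t = 4.5 h.

Q_p = 78.0 cfs at t = 4.5 h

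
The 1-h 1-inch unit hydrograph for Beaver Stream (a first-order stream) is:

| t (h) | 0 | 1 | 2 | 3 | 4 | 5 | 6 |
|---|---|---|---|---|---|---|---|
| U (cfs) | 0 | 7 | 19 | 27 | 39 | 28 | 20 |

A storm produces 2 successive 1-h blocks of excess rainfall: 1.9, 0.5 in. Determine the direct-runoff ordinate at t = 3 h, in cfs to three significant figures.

Q ≈ 60.8 cfs

By discrete convolution, Q_j = Σ (P_i / 1 in) · U_{j−i}.
At t = 3 h (j=3): Q = (1.9/1)·27 + (0.5/1)·19 = 60.8 cfs.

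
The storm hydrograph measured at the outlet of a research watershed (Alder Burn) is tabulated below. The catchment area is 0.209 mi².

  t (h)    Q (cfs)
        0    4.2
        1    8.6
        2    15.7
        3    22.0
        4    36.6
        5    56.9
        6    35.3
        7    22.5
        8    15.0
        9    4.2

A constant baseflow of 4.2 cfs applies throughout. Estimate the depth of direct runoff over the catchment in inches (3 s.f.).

Direct runoff: 0.0, 4.4, 11.5, 17.8, 32.4, 52.7, 31.1, 18.3, 10.8, 0.0 cfs; ΣQ_DR = 179.0 cfs.
V = ΣQ_DR · Δt = 179.0 × 3600 s = 6.444 × 10^5 ft³.
Over A = 0.209 mi², depth = V / A = 1.33 in.

d ≈ 1.33 in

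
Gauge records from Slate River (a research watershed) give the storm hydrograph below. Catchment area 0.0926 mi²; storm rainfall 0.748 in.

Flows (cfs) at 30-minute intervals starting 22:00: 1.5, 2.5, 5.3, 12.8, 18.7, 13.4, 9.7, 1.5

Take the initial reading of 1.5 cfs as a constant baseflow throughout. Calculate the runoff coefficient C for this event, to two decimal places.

C ≈ 0.60

ΣQ_DR = 53.40 cfs; V = ΣQ_DR·Δt = 96120 ft³.
Runoff depth d = V / A = 0.4468 in.
C = d / P = 0.4468 / 0.748 = 0.60.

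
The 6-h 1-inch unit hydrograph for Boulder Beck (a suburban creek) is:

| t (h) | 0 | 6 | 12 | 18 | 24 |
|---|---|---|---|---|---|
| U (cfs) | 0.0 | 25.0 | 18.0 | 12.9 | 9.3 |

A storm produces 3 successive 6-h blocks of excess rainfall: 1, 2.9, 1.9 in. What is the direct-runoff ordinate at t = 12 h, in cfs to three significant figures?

Q ≈ 90.5 cfs

By discrete convolution, Q_j = Σ (P_i / 1 in) · U_{j−i}.
At t = 12 h (j=2): Q = (1/1)·18.0 + (2.9/1)·25.0 + (1.9/1)·0.0 = 90.5 cfs.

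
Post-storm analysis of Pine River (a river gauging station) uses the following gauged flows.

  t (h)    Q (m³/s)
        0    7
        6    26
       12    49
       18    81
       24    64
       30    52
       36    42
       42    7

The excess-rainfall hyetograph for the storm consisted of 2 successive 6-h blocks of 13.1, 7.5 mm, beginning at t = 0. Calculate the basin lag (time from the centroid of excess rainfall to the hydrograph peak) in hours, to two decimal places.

Centroid of excess rainfall: t_c = Σ P_i·t̄_i / ΣP_i = 5.1845 h (block centres at 3, 9 h).
Hydrograph peak occurs at t = 18 h, so basin lag t_L = 18 − 5.1845 = 12.82 h.

t_L ≈ 12.82 h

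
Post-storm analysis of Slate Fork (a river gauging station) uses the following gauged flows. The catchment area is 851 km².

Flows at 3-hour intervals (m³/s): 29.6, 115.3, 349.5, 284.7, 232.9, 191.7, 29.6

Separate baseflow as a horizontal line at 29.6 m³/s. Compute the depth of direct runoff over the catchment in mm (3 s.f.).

Direct runoff: 0.0, 85.7, 319.9, 255.1, 203.3, 162.1, 0.0 m³/s; ΣQ_DR = 1026 m³/s.
V = ΣQ_DR · Δt = 1026 × 10800 s = 1.108 × 10^7 m³.
Over A = 851 km², depth = V / A = 13.0 mm.

d ≈ 13.0 mm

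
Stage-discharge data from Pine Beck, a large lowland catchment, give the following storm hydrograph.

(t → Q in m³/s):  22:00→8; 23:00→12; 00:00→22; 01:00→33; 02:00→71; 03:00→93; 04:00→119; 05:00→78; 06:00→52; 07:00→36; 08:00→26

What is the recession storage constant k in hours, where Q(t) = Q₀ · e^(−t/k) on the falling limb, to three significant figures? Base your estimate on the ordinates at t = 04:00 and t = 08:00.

On the falling limb, Q drops from 119 to 26 m³/s between t = 04:00 and t = 08:00 (Δt = 4 h).
k = −Δt / ln(Q₂/Q₁) = −4 / ln(26/119) = 2.63 h.

k ≈ 2.63 h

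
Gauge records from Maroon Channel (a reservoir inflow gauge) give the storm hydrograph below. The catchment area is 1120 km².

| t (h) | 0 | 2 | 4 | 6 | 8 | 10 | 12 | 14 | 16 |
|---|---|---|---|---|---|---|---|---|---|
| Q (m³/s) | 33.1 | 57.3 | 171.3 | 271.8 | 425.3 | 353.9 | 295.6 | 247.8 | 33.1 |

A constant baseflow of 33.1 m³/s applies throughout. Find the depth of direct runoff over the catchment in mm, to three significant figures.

Direct runoff: 0.0, 24.2, 138.2, 238.7, 392.2, 320.8, 262.5, 214.7, 0.0 m³/s; ΣQ_DR = 1591 m³/s.
V = ΣQ_DR · Δt = 1591 × 7200 s = 1.146 × 10^7 m³.
Over A = 1120 km², depth = V / A = 10.2 mm.

d ≈ 10.2 mm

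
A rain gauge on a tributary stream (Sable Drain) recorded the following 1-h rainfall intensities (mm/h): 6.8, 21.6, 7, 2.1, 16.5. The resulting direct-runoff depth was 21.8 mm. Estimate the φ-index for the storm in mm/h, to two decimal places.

Only the 2 blocks with intensity above φ contribute runoff: 21.6, 16.5 mm/h.
Σ(I−φ)·Δt = d  ⇒  (21.6+16.5 − 2φ)·1 = 21.8
φ = (38.10 − 21.8/1) / 2 = 8.15 mm/h.

φ ≈ 8.15 mm/h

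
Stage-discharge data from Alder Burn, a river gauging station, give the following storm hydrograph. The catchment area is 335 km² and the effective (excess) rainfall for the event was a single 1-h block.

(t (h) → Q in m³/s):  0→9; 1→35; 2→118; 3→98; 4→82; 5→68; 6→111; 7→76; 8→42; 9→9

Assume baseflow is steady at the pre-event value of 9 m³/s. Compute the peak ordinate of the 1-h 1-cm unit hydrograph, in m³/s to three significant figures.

U_p ≈ 182 m³/s

Direct runoff: 0.0, 26.0, 109.0, 89.0, 73.0, 59.0, 102.0, 67.0, 33.0, 0.0 m³/s; ΣQ_DR = 558.0 m³/s, peak = 109.0 m³/s.
Runoff depth d = ΣQ_DR·Δt / A = 558.0 × 3600 / (335 km²) = 5.996 mm.
The 1-cm UH is the DRH scaled by (10 mm)/d, so U_p = 109.0 × 10/5.996 = 182 m³/s.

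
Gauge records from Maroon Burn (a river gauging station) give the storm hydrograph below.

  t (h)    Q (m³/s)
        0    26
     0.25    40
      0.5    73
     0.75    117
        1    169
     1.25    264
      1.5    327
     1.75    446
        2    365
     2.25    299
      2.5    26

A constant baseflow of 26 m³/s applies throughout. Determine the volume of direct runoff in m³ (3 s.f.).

Direct-runoff ordinates (Q − Q_b): 0.0, 14.0, 47.0, 91.0, 143.0, 238.0, 301.0, 420.0, 339.0, 273.0, 0.0 m³/s.
ΣQ_DR = 1866 m³/s.
With Δt = 0.25 h = 900 s, V = ΣQ_DR · Δt = 1866 × 900 = 1.68 × 10^6 m³.

V ≈ 1.68 × 10^6 m³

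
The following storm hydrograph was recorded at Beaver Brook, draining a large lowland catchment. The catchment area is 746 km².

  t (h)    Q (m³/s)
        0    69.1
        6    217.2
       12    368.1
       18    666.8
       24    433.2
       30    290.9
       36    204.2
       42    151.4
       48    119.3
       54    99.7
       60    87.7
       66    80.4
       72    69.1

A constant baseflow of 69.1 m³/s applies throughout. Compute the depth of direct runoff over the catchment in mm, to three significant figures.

Direct runoff: 0.0, 148.1, 299.0, 597.7, 364.1, 221.8, 135.1, 82.3, 50.2, 30.6, 18.6, 11.3, 0.0 m³/s; ΣQ_DR = 1959 m³/s.
V = ΣQ_DR · Δt = 1959 × 21600 s = 4.231 × 10^7 m³.
Over A = 746 km², depth = V / A = 56.7 mm.

d ≈ 56.7 mm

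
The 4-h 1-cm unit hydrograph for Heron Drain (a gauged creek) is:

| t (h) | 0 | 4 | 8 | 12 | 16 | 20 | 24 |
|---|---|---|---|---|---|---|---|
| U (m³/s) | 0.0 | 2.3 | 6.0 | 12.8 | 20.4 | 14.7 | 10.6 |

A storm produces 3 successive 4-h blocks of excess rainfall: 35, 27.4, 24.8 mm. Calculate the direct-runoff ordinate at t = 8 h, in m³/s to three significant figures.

Q ≈ 27.3 m³/s

By discrete convolution, Q_j = Σ (P_i / 10 mm) · U_{j−i}.
At t = 8 h (j=2): Q = (35/10)·6.0 + (27.4/10)·2.3 + (24.8/10)·0.0 = 27.3 m³/s.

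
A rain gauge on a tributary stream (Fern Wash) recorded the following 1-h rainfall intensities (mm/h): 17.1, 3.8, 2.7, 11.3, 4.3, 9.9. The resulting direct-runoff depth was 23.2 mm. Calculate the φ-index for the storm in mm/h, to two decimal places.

φ ≈ 5.03 mm/h

Only the 3 blocks with intensity above φ contribute runoff: 17.1, 11.3, 9.9 mm/h.
Σ(I−φ)·Δt = d  ⇒  (17.1+11.3+9.9 − 3φ)·1 = 23.2
φ = (38.30 − 23.2/1) / 3 = 5.03 mm/h.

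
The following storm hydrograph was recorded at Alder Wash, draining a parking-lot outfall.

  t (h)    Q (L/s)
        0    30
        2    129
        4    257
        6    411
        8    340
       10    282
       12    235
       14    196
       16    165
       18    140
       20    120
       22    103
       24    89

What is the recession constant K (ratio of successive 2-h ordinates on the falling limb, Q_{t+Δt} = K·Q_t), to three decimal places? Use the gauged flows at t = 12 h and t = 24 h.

Using the recession-limb readings at t = 12 h and t = 24 h: Q falls from 235 to 89 L/s over 6 intervals.
K = (Q₂/Q₁)^(1/6) = (89/235)^(1/6) = 0.851.

K ≈ 0.851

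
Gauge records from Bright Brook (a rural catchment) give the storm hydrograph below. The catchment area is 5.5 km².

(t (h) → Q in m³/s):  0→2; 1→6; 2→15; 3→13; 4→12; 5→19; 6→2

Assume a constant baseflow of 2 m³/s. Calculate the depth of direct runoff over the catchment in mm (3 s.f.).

d ≈ 36.0 mm

Direct runoff: 0.0, 4.0, 13.0, 11.0, 10.0, 17.0, 0.0 m³/s; ΣQ_DR = 55.00 m³/s.
V = ΣQ_DR · Δt = 55.00 × 3600 s = 1.980 × 10^5 m³.
Over A = 5.5 km², depth = V / A = 36.0 mm.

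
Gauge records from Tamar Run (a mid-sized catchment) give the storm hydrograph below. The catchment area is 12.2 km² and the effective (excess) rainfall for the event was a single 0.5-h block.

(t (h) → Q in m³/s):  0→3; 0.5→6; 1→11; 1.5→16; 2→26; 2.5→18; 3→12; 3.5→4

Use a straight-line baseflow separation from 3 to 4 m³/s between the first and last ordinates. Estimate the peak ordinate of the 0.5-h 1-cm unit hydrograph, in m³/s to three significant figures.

Direct runoff: 0.00, 2.86, 7.71, 12.57, 22.43, 14.29, 8.14, 0.00 m³/s; ΣQ_DR = 68.00 m³/s, peak = 22.43 m³/s.
Runoff depth d = ΣQ_DR·Δt / A = 68.00 × 1800 / (12.2 km²) = 10.03 mm.
The 1-cm UH is the DRH scaled by (10 mm)/d, so U_p = 22.43 × 10/10.03 = 22.4 m³/s.

U_p ≈ 22.4 m³/s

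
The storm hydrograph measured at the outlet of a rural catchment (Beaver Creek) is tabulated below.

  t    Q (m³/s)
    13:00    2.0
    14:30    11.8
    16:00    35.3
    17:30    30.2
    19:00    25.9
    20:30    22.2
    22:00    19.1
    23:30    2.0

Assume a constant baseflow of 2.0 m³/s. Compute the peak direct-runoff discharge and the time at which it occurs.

Q_p = 33.3 m³/s at t = 16:00

Subtracting baseflow gives direct-runoff ordinates: 0.0, 9.8, 33.3, 28.2, 23.9, 20.2, 17.1, 0.0 m³/s.
The maximum is 33.3 m³/s, occurring at the reading for t = 16:00.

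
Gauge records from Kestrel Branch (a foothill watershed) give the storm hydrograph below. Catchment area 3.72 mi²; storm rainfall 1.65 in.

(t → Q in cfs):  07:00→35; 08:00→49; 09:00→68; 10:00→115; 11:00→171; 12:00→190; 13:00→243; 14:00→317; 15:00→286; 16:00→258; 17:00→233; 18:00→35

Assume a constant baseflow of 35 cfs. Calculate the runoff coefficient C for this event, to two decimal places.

ΣQ_DR = 1580 cfs; V = ΣQ_DR·Δt = 5.688 × 10^6 ft³.
Runoff depth d = V / A = 0.6582 in.
C = d / P = 0.6582 / 1.65 = 0.40.

C ≈ 0.40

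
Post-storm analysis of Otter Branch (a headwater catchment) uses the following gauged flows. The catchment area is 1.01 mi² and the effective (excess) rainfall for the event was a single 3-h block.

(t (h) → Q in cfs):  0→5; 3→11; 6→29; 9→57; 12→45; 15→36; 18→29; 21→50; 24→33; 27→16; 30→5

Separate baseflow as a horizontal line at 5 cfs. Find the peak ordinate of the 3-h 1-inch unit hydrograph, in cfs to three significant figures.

Direct runoff: 0.0, 6.0, 24.0, 52.0, 40.0, 31.0, 24.0, 45.0, 28.0, 11.0, 0.0 cfs; ΣQ_DR = 261.0 cfs, peak = 52.0 cfs.
Runoff depth d = ΣQ_DR·Δt / A = 261.0 × 10800 / (1.01 mi²) = 1.201 in.
The 1-inch UH is the DRH scaled by (1 in)/d, so U_p = 52.0 × 1/1.201 = 43.3 cfs.

U_p ≈ 43.3 cfs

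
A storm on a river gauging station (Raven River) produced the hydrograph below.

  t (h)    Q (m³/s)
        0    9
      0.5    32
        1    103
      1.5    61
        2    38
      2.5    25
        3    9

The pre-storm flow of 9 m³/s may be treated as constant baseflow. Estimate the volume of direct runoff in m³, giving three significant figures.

Direct-runoff ordinates (Q − Q_b): 0.0, 23.0, 94.0, 52.0, 29.0, 16.0, 0.0 m³/s.
ΣQ_DR = 214.0 m³/s.
With Δt = 0.5 h = 1800 s, V = ΣQ_DR · Δt = 214.0 × 1800 = 3.85 × 10^5 m³.

V ≈ 3.85 × 10^5 m³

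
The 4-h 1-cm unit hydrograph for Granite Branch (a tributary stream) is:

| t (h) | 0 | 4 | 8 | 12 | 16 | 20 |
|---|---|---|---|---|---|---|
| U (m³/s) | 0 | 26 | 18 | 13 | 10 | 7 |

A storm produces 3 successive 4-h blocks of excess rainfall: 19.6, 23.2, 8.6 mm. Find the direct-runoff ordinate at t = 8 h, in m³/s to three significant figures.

Q ≈ 95.6 m³/s

By discrete convolution, Q_j = Σ (P_i / 10 mm) · U_{j−i}.
At t = 8 h (j=2): Q = (19.6/10)·18 + (23.2/10)·26 + (8.6/10)·0 = 95.6 m³/s.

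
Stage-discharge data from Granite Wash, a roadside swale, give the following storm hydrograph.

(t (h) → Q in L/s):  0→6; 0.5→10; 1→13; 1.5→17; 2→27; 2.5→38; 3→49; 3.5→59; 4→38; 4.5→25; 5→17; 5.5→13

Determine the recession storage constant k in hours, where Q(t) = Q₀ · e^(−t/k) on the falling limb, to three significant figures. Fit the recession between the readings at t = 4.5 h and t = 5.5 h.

On the falling limb, Q drops from 25 to 13 L/s between t = 4.5 h and t = 5.5 h (Δt = 1 h).
k = −Δt / ln(Q₂/Q₁) = −1 / ln(13/25) = 1.53 h.

k ≈ 1.53 h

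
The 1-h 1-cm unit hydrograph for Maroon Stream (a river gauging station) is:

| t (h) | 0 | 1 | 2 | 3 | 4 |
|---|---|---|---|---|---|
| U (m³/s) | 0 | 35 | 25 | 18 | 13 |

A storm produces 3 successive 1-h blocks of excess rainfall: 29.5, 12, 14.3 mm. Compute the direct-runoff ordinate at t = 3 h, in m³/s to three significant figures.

Q ≈ 133 m³/s

By discrete convolution, Q_j = Σ (P_i / 10 mm) · U_{j−i}.
At t = 3 h (j=3): Q = (29.5/10)·18 + (12/10)·25 + (14.3/10)·35 = 133 m³/s.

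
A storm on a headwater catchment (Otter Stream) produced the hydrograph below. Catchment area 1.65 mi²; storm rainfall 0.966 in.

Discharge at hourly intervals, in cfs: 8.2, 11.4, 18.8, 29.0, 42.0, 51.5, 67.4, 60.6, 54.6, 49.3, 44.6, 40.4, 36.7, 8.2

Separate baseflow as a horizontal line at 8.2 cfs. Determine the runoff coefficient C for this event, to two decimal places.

ΣQ_DR = 407.9 cfs; V = ΣQ_DR·Δt = 1.468 × 10^6 ft³.
Runoff depth d = V / A = 0.3831 in.
C = d / P = 0.3831 / 0.966 = 0.40.

C ≈ 0.40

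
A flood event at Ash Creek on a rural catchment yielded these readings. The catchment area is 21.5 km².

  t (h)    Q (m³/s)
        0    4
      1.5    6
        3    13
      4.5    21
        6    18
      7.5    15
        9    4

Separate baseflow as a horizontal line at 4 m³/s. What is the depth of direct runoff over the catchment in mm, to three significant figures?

d ≈ 13.3 mm

Direct runoff: 0.0, 2.0, 9.0, 17.0, 14.0, 11.0, 0.0 m³/s; ΣQ_DR = 53.00 m³/s.
V = ΣQ_DR · Δt = 53.00 × 5400 s = 2.862 × 10^5 m³.
Over A = 21.5 km², depth = V / A = 13.3 mm.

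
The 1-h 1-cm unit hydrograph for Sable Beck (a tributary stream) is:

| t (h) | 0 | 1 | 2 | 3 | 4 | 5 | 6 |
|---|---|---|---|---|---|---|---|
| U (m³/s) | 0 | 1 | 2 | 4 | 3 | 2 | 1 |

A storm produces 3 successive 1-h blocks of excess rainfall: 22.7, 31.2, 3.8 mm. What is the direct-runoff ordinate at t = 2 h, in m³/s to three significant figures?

By discrete convolution, Q_j = Σ (P_i / 10 mm) · U_{j−i}.
At t = 2 h (j=2): Q = (22.7/10)·2 + (31.2/10)·1 + (3.8/10)·0 = 7.66 m³/s.

Q ≈ 7.66 m³/s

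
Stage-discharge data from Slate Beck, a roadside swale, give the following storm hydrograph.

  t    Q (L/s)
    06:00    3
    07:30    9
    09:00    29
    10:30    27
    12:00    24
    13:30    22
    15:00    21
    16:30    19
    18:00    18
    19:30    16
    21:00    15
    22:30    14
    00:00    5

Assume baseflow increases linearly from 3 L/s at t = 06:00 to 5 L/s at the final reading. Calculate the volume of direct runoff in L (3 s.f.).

Direct-runoff ordinates (Q − Q_b): 0.00, 5.83, 25.67, 23.50, 20.33, 18.17, 17.00, 14.83, 13.67, 11.50, 10.33, 9.17, 0.00 L/s.
ΣQ_DR = 170.0 L/s.
With Δt = 1.5 h = 5400 s, V = ΣQ_DR · Δt = 170.0 × 5400 = 9.18 × 10^5 L.

V ≈ 9.18 × 10^5 L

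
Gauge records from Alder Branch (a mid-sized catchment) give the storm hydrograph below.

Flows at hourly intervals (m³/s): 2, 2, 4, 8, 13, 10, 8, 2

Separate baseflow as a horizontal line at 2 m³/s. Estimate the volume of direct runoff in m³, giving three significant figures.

V ≈ 1.19 × 10^5 m³

Direct-runoff ordinates (Q − Q_b): 0.0, 0.0, 2.0, 6.0, 11.0, 8.0, 6.0, 0.0 m³/s.
ΣQ_DR = 33.00 m³/s.
With Δt = 1 h = 3600 s, V = ΣQ_DR · Δt = 33.00 × 3600 = 1.19 × 10^5 m³.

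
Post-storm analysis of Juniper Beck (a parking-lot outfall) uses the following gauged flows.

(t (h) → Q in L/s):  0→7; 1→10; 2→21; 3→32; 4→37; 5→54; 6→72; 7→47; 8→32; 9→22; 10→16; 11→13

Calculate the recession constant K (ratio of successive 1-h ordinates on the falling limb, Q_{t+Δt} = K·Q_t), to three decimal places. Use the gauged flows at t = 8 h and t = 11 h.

K ≈ 0.741

Using the recession-limb readings at t = 8 h and t = 11 h: Q falls from 32 to 13 L/s over 3 intervals.
K = (Q₂/Q₁)^(1/3) = (13/32)^(1/3) = 0.741.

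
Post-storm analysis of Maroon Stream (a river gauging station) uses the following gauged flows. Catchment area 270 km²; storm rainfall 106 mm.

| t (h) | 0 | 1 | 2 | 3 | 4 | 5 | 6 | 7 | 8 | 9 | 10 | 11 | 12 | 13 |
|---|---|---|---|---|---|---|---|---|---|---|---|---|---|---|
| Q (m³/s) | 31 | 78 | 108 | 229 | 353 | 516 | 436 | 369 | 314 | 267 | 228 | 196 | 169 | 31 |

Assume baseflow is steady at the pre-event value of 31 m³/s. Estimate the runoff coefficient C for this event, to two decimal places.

C ≈ 0.36

ΣQ_DR = 2891 m³/s; V = ΣQ_DR·Δt = 1.041 × 10^7 m³.
Runoff depth d = V / A = 38.55 mm.
C = d / P = 38.55 / 106 = 0.36.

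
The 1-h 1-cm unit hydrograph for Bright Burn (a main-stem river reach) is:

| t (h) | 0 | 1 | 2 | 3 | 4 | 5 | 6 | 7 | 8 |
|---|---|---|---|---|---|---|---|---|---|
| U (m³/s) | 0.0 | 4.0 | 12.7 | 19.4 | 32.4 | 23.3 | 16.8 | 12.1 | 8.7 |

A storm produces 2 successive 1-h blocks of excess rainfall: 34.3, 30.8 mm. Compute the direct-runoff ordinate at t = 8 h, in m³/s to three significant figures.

By discrete convolution, Q_j = Σ (P_i / 10 mm) · U_{j−i}.
At t = 8 h (j=8): Q = (34.3/10)·8.7 + (30.8/10)·12.1 = 67.1 m³/s.

Q ≈ 67.1 m³/s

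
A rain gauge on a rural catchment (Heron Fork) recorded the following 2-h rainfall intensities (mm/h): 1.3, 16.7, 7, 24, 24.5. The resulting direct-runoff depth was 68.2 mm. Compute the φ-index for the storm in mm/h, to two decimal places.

φ ≈ 10.37 mm/h

Only the 3 blocks with intensity above φ contribute runoff: 16.7, 24, 24.5 mm/h.
Σ(I−φ)·Δt = d  ⇒  (16.7+24+24.5 − 3φ)·2 = 68.2
φ = (65.20 − 68.2/2) / 3 = 10.37 mm/h.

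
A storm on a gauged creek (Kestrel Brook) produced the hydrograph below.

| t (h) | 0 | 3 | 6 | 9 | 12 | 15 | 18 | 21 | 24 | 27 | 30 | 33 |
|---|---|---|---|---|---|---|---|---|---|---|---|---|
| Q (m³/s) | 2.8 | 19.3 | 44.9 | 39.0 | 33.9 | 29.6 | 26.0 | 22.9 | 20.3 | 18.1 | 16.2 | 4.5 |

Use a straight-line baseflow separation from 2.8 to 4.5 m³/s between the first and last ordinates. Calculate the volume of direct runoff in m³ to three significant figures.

V ≈ 2.52 × 10^6 m³

Direct-runoff ordinates (Q − Q_b): 0.00, 16.35, 41.79, 35.74, 30.48, 26.03, 22.27, 19.02, 16.26, 13.91, 11.85, 0.00 m³/s.
ΣQ_DR = 233.7 m³/s.
With Δt = 3 h = 10800 s, V = ΣQ_DR · Δt = 233.7 × 10800 = 2.52 × 10^6 m³.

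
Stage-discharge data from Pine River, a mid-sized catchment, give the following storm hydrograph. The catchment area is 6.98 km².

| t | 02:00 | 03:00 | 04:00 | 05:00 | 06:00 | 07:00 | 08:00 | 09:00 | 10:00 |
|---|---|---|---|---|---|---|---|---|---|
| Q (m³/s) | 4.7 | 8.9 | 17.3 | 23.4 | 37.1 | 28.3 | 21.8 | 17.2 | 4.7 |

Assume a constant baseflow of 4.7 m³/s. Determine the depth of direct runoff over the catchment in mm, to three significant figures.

d ≈ 62.5 mm

Direct runoff: 0.0, 4.2, 12.6, 18.7, 32.4, 23.6, 17.1, 12.5, 0.0 m³/s; ΣQ_DR = 121.1 m³/s.
V = ΣQ_DR · Δt = 121.1 × 3600 s = 4.360 × 10^5 m³.
Over A = 6.98 km², depth = V / A = 62.5 mm.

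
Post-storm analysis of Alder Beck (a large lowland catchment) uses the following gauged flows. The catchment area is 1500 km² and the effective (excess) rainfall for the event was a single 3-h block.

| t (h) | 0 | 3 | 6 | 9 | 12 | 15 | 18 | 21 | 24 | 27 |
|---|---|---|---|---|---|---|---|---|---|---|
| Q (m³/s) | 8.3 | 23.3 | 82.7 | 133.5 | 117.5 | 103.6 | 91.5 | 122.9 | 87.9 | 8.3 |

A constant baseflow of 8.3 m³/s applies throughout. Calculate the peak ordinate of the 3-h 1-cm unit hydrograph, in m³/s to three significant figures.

Direct runoff: 0.0, 15.0, 74.4, 125.2, 109.2, 95.3, 83.2, 114.6, 79.6, 0.0 m³/s; ΣQ_DR = 696.5 m³/s, peak = 125.2 m³/s.
Runoff depth d = ΣQ_DR·Δt / A = 696.5 × 10800 / (1500 km²) = 5.015 mm.
The 1-cm UH is the DRH scaled by (10 mm)/d, so U_p = 125.2 × 10/5.015 = 250 m³/s.

U_p ≈ 250 m³/s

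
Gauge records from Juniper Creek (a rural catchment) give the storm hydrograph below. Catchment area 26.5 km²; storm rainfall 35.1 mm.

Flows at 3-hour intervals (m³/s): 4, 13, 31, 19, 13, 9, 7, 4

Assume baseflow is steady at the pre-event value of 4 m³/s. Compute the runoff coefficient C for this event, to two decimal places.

C ≈ 0.79

ΣQ_DR = 68.00 m³/s; V = ΣQ_DR·Δt = 7.344 × 10^5 m³.
Runoff depth d = V / A = 27.71 mm.
C = d / P = 27.71 / 35.1 = 0.79.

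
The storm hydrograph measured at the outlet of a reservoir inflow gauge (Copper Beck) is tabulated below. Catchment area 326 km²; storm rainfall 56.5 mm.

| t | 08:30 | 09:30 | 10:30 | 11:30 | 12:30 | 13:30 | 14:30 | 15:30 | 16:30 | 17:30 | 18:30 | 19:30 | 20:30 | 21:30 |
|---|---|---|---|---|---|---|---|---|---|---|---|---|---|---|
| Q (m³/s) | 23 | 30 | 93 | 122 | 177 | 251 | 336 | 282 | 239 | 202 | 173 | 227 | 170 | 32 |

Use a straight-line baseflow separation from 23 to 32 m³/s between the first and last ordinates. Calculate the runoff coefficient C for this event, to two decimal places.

ΣQ_DR = 1972 m³/s; V = ΣQ_DR·Δt = 7.099 × 10^6 m³.
Runoff depth d = V / A = 21.78 mm.
C = d / P = 21.78 / 56.5 = 0.39.

C ≈ 0.39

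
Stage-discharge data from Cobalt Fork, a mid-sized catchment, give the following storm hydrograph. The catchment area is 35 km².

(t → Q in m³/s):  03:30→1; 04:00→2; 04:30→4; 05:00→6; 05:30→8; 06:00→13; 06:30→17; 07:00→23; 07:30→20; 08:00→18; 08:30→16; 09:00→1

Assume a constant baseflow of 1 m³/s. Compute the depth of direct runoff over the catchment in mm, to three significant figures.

d ≈ 6.02 mm

Direct runoff: 0.0, 1.0, 3.0, 5.0, 7.0, 12.0, 16.0, 22.0, 19.0, 17.0, 15.0, 0.0 m³/s; ΣQ_DR = 117.0 m³/s.
V = ΣQ_DR · Δt = 117.0 × 1800 s = 2.106 × 10^5 m³.
Over A = 35 km², depth = V / A = 6.02 mm.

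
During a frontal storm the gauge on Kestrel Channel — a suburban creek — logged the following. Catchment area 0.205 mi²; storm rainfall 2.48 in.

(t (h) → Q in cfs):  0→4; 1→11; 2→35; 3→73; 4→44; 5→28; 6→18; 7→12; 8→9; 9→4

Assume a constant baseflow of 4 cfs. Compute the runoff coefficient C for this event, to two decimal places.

ΣQ_DR = 198.0 cfs; V = ΣQ_DR·Δt = 7.128 × 10^5 ft³.
Runoff depth d = V / A = 1.497 in.
C = d / P = 1.497 / 2.48 = 0.60.

C ≈ 0.60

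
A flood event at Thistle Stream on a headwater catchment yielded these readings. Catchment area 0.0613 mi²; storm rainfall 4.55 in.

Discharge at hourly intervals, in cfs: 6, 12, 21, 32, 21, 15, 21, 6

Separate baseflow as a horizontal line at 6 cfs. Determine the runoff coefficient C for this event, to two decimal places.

C ≈ 0.48

ΣQ_DR = 86.00 cfs; V = ΣQ_DR·Δt = 3.096 × 10^5 ft³.
Runoff depth d = V / A = 2.174 in.
C = d / P = 2.174 / 4.55 = 0.48.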